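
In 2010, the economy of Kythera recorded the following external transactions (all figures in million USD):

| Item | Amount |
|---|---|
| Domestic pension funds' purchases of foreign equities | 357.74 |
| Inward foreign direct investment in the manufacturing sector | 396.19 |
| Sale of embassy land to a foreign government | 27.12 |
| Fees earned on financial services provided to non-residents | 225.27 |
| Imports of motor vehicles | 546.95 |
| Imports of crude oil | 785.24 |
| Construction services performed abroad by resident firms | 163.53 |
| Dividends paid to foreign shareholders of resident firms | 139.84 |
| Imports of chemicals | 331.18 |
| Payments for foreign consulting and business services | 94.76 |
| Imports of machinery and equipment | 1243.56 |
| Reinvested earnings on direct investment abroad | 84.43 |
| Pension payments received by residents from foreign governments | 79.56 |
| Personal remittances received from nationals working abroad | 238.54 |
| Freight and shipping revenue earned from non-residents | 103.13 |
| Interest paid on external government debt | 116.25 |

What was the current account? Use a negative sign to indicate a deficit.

-2363.32

Goods: -546.95 - 331.18 - 785.24 - 1243.56 = -2906.93
Services: 103.13 - 94.76 + 163.53 + 225.27 = 397.17
Primary income: 84.43 - 116.25 - 139.84 = -171.66
Secondary income: 238.54 + 79.56 = 318.10
Current account = (-2906.93) + 397.17 + (-171.66) + 318.10 = -2363.32
(Excluded from the current account — financial account: domestic pension funds' purchases of foreign equities 357.74, inward foreign direct investment in the manufacturing sector 396.19; capital account: sale of embassy land to a foreign government 27.12.)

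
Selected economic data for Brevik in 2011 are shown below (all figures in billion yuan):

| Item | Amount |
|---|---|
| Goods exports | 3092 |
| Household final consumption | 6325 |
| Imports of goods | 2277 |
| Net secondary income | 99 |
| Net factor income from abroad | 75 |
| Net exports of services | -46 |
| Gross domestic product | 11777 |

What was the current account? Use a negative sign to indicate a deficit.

943

Goods balance = 3092 - 2277 = 815
Services balance = -46
Trade balance (goods + services) = 815 + (-46) = 769
Net primary income = 75
Net secondary income = 99
Current account = 769 + 75 + 99 = 943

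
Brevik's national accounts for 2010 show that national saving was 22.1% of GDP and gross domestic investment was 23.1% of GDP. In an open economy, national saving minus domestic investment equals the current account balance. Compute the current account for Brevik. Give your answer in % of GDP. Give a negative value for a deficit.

-1.0

CA = S - I = 22.1 - 23.1 = -1.0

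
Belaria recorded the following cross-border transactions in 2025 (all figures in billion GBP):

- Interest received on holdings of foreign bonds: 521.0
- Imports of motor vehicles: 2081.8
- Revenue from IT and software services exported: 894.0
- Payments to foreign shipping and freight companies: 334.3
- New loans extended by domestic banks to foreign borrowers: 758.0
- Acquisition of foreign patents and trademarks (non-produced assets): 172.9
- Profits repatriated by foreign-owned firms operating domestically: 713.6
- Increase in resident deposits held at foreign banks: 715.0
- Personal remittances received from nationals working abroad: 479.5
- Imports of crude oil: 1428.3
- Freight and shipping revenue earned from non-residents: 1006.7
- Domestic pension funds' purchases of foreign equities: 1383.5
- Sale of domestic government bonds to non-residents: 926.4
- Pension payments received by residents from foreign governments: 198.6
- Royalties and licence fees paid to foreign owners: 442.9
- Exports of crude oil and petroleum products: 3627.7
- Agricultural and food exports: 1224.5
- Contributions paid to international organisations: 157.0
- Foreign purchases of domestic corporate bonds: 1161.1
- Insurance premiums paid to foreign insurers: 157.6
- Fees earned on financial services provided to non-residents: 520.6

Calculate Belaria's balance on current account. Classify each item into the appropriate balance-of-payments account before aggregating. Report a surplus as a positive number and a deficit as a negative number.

Goods: 1224.5 + 3627.7 - 1428.3 - 2081.8 = 1342.1
Services: 894.0 - 442.9 + 1006.7 - 334.3 - 157.6 + 520.6 = 1486.5
Primary income: -713.6 + 521.0 = -192.6
Secondary income: 198.6 - 157.0 + 479.5 = 521.1
Current account = 1342.1 + 1486.5 + (-192.6) + 521.1 = 3157.1
(Excluded from the current account — financial account: new loans extended by domestic banks to foreign borrowers 758.0, increase in resident deposits held at foreign banks 715.0, domestic pension funds' purchases of foreign equities 1383.5, sale of domestic government bonds to non-residents 926.4, foreign purchases of domestic corporate bonds 1161.1; capital account: acquisition of foreign patents and trademarks (non-produced assets) 172.9.)

3157.1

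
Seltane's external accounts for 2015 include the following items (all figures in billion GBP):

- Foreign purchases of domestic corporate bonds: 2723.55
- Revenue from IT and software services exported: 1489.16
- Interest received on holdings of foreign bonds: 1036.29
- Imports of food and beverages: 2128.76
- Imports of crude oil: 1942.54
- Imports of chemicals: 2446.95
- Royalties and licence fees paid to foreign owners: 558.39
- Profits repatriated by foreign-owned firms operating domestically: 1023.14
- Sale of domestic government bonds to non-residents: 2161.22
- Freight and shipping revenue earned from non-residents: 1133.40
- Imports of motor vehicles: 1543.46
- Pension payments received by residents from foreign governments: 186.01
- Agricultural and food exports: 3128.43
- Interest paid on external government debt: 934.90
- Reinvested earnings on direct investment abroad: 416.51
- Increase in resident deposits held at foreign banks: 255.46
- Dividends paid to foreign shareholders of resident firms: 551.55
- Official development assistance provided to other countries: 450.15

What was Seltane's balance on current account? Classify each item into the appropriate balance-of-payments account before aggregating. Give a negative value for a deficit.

Goods: -2128.76 - 2446.95 - 1543.46 - 1942.54 + 3128.43 = -4933.28
Services: -558.39 + 1489.16 + 1133.40 = 2064.17
Primary income: -934.90 + 416.51 + 1036.29 - 551.55 - 1023.14 = -1056.79
Secondary income: -450.15 + 186.01 = -264.14
Current account = (-4933.28) + 2064.17 + (-1056.79) + (-264.14) = -4190.04
(Excluded from the current account — financial account: foreign purchases of domestic corporate bonds 2723.55, sale of domestic government bonds to non-residents 2161.22, increase in resident deposits held at foreign banks 255.46.)

-4190.04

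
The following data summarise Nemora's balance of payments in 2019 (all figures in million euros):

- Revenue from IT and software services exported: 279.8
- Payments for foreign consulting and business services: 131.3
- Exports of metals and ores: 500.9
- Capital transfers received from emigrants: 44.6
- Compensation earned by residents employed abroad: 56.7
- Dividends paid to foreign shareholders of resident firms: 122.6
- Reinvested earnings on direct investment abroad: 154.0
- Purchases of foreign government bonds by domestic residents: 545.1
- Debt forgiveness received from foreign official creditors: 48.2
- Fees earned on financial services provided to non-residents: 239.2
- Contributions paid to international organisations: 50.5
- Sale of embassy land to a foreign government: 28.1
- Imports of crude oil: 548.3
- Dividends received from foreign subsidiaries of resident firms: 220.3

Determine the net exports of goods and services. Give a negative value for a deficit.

340.3

Goods: 500.9 - 548.3 = -47.4
Services: 239.2 - 131.3 + 279.8 = 387.7
Trade balance = -47.4 + 387.7 = 340.3
(Excluded from the trade balance — capital account: capital transfers received from emigrants 44.6, debt forgiveness received from foreign official creditors 48.2, sale of embassy land to a foreign government 28.1; primary income: compensation earned by residents employed abroad 56.7, dividends paid to foreign shareholders of resident firms 122.6, reinvested earnings on direct investment abroad 154.0, dividends received from foreign subsidiaries of resident firms 220.3; financial account: purchases of foreign government bonds by domestic residents 545.1; secondary income: contributions paid to international organisations 50.5.)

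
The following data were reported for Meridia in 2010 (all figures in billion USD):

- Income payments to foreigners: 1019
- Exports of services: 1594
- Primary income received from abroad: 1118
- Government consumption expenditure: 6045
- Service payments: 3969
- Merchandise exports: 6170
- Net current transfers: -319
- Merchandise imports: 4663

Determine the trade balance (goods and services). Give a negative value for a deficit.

Goods balance = 6170 - 4663 = 1507
Services balance = 1594 - 3969 = -2375
Trade balance (goods + services) = 1507 + (-2375) = -868

-868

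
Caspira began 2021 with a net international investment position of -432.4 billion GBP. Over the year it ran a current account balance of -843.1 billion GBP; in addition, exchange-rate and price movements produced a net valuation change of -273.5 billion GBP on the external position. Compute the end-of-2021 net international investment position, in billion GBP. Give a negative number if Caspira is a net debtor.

-1549.0

Change in NIIP = current account + net valuation change = -843.1 + (-273.5) = -1116.6
End-of-year NIIP = -432.4 + (-1116.6) = -1549.0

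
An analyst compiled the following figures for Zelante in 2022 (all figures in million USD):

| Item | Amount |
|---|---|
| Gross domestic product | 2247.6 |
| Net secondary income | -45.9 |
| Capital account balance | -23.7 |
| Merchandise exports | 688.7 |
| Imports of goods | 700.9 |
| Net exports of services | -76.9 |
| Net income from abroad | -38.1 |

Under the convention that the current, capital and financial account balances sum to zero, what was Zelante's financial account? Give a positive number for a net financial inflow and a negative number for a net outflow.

Goods balance = 688.7 - 700.9 = -12.2
Services balance = -76.9
Trade balance (goods + services) = -12.2 + (-76.9) = -89.1
Net primary income = -38.1
Net secondary income = -45.9
Current account = -89.1 + (-38.1) + (-45.9) = -173.1
Financial account = -(-173.1 + (-23.7)) = 196.8

196.8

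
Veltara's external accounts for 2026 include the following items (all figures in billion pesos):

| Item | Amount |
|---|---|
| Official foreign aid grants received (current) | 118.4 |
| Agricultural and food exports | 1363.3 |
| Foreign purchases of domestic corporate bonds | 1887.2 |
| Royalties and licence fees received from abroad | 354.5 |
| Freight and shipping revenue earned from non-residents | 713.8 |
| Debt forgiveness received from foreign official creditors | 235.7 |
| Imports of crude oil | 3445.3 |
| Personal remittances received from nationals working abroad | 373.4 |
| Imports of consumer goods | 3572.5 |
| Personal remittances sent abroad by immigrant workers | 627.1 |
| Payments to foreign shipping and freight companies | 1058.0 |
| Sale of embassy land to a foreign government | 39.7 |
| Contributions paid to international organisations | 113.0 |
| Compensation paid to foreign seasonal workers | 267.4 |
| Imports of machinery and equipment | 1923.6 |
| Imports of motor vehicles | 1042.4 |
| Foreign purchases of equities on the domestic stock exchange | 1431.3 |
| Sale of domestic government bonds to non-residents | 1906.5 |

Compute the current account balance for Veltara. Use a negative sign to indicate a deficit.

Goods: -1042.4 - 3572.5 + 1363.3 - 3445.3 - 1923.6 = -8620.5
Services: -1058.0 + 713.8 + 354.5 = 10.3
Primary income: -267.4
Secondary income: 373.4 - 627.1 - 113.0 + 118.4 = -248.3
Current account = (-8620.5) + 10.3 + (-267.4) + (-248.3) = -9125.9
(Excluded from the current account — financial account: foreign purchases of domestic corporate bonds 1887.2, foreign purchases of equities on the domestic stock exchange 1431.3, sale of domestic government bonds to non-residents 1906.5; capital account: debt forgiveness received from foreign official creditors 235.7, sale of embassy land to a foreign government 39.7.)

-9125.9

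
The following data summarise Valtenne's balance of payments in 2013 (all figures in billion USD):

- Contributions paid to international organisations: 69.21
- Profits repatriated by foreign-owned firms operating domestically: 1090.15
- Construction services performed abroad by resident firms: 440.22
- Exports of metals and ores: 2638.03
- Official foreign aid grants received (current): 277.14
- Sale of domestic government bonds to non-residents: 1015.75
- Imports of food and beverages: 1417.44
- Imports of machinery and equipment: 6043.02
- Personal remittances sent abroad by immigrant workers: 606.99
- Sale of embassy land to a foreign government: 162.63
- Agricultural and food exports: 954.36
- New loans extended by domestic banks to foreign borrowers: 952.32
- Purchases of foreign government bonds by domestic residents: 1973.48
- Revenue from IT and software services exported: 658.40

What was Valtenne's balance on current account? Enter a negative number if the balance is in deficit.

Goods: 2638.03 - 6043.02 - 1417.44 + 954.36 = -3868.07
Services: 440.22 + 658.40 = 1098.62
Primary income: -1090.15
Secondary income: -69.21 - 606.99 + 277.14 = -399.06
Current account = (-3868.07) + 1098.62 + (-1090.15) + (-399.06) = -4258.66
(Excluded from the current account — financial account: sale of domestic government bonds to non-residents 1015.75, new loans extended by domestic banks to foreign borrowers 952.32, purchases of foreign government bonds by domestic residents 1973.48; capital account: sale of embassy land to a foreign government 162.63.)

-4258.66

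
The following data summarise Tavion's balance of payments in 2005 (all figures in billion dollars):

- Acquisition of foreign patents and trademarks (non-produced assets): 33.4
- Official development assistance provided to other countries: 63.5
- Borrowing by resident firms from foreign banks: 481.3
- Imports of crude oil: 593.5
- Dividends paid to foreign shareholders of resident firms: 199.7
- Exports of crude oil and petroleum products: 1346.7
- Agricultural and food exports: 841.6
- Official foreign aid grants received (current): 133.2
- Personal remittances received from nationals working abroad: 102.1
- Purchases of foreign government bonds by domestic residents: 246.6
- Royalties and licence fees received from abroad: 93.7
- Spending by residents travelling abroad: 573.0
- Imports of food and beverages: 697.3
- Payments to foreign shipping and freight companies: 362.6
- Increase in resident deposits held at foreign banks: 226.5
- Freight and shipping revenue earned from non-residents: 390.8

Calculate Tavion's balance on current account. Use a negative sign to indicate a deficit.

Goods: -697.3 + 1346.7 + 841.6 - 593.5 = 897.5
Services: 93.7 - 573.0 + 390.8 - 362.6 = -451.1
Primary income: -199.7
Secondary income: -63.5 + 102.1 + 133.2 = 171.8
Current account = 897.5 + (-451.1) + (-199.7) + 171.8 = 418.5
(Excluded from the current account — capital account: acquisition of foreign patents and trademarks (non-produced assets) 33.4; financial account: borrowing by resident firms from foreign banks 481.3, purchases of foreign government bonds by domestic residents 246.6, increase in resident deposits held at foreign banks 226.5.)

418.5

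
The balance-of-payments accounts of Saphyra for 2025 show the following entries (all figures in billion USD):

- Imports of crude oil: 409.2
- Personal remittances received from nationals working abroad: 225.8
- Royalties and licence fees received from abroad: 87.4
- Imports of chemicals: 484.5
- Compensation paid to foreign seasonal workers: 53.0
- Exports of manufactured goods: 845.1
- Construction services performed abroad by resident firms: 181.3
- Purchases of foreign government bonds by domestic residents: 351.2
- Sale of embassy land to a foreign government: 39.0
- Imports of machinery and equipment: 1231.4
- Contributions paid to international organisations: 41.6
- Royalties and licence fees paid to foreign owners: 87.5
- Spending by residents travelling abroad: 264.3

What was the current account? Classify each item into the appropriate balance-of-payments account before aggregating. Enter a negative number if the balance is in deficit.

Goods: 845.1 - 1231.4 - 484.5 - 409.2 = -1280.0
Services: 181.3 - 264.3 + 87.4 - 87.5 = -83.1
Primary income: -53.0
Secondary income: -41.6 + 225.8 = 184.2
Current account = (-1280.0) + (-83.1) + (-53.0) + 184.2 = -1231.9
(Excluded from the current account — financial account: purchases of foreign government bonds by domestic residents 351.2; capital account: sale of embassy land to a foreign government 39.0.)

-1231.9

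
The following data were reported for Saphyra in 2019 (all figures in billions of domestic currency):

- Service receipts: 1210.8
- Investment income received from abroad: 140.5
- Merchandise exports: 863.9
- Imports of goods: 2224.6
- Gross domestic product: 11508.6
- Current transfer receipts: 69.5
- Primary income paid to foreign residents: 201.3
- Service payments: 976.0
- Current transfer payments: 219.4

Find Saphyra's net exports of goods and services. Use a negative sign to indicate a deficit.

Goods balance = 863.9 - 2224.6 = -1360.7
Services balance = 1210.8 - 976.0 = 234.8
Trade balance (goods + services) = -1360.7 + 234.8 = -1125.9

-1125.9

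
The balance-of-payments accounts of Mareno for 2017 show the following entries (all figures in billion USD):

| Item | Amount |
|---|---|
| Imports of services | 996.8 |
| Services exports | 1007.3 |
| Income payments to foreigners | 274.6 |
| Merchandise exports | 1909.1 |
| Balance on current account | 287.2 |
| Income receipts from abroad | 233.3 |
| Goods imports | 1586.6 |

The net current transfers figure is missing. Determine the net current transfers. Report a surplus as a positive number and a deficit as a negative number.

-4.5

Current account = goods balance + services balance + net primary income + net secondary income
Sum of the known components = 291.7
Net current transfers = CA - (known components) = 287.2 - 291.7 = -4.5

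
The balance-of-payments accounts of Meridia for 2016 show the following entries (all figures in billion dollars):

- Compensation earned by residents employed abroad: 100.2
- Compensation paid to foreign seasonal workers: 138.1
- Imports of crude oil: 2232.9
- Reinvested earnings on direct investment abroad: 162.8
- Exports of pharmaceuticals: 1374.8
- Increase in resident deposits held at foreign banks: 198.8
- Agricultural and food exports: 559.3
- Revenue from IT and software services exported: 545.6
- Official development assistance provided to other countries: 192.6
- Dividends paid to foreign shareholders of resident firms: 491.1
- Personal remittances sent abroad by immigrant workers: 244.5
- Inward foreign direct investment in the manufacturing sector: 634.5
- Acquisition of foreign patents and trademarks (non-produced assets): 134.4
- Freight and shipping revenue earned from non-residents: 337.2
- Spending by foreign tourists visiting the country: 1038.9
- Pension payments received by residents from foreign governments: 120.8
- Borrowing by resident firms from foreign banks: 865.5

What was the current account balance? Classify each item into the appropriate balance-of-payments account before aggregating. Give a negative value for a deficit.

940.4

Goods: 1374.8 + 559.3 - 2232.9 = -298.8
Services: 1038.9 + 337.2 + 545.6 = 1921.7
Primary income: -138.1 + 162.8 - 491.1 + 100.2 = -366.2
Secondary income: -192.6 + 120.8 - 244.5 = -316.3
Current account = (-298.8) + 1921.7 + (-366.2) + (-316.3) = 940.4
(Excluded from the current account — financial account: increase in resident deposits held at foreign banks 198.8, inward foreign direct investment in the manufacturing sector 634.5, borrowing by resident firms from foreign banks 865.5; capital account: acquisition of foreign patents and trademarks (non-produced assets) 134.4.)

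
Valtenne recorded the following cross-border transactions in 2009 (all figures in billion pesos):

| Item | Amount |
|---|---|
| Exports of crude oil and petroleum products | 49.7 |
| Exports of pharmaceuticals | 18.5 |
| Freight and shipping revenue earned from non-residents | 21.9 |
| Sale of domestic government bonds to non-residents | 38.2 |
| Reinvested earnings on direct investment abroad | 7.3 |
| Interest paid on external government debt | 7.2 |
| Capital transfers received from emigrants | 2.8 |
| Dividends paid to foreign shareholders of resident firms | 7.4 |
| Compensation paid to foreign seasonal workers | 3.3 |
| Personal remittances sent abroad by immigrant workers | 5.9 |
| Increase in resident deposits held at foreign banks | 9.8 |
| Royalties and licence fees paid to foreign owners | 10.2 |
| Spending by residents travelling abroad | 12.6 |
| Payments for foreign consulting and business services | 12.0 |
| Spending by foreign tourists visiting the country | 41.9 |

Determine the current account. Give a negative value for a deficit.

80.7

Goods: 18.5 + 49.7 = 68.2
Services: -12.0 + 41.9 - 10.2 + 21.9 - 12.6 = 29.0
Primary income: -7.4 - 3.3 - 7.2 + 7.3 = -10.6
Secondary income: -5.9
Current account = 68.2 + 29.0 + (-10.6) + (-5.9) = 80.7
(Excluded from the current account — financial account: sale of domestic government bonds to non-residents 38.2, increase in resident deposits held at foreign banks 9.8; capital account: capital transfers received from emigrants 2.8.)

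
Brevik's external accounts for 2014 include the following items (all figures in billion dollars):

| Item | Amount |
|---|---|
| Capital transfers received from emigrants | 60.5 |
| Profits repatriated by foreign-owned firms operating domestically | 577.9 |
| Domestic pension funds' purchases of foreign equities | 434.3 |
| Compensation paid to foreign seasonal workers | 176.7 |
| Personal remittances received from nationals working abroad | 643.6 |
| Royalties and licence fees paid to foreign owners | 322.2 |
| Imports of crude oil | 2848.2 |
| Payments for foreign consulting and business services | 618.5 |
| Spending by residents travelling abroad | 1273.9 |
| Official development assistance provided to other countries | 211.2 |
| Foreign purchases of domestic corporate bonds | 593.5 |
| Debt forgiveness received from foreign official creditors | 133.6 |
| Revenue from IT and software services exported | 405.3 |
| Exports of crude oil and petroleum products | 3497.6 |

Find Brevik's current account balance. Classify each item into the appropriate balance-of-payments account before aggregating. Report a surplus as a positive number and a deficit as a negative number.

Goods: -2848.2 + 3497.6 = 649.4
Services: -1273.9 - 322.2 + 405.3 - 618.5 = -1809.3
Primary income: -176.7 - 577.9 = -754.6
Secondary income: -211.2 + 643.6 = 432.4
Current account = 649.4 + (-1809.3) + (-754.6) + 432.4 = -1482.1
(Excluded from the current account — capital account: capital transfers received from emigrants 60.5, debt forgiveness received from foreign official creditors 133.6; financial account: domestic pension funds' purchases of foreign equities 434.3, foreign purchases of domestic corporate bonds 593.5.)

-1482.1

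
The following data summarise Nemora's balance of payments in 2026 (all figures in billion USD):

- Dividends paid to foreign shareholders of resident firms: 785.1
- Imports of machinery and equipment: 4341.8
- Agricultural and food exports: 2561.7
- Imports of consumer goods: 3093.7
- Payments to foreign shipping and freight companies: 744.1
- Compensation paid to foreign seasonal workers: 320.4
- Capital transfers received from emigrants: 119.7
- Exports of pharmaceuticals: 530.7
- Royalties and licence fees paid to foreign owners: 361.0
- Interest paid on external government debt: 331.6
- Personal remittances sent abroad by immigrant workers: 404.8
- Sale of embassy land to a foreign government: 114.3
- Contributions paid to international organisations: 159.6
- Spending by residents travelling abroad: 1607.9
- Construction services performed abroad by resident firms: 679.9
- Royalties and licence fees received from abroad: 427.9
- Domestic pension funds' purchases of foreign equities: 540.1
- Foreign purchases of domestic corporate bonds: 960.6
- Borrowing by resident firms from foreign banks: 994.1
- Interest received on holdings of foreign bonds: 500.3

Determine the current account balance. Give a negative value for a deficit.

-7449.5

Goods: -4341.8 + 530.7 + 2561.7 - 3093.7 = -4343.1
Services: 679.9 - 1607.9 - 361.0 + 427.9 - 744.1 = -1605.2
Primary income: 500.3 - 320.4 - 785.1 - 331.6 = -936.8
Secondary income: -159.6 - 404.8 = -564.4
Current account = (-4343.1) + (-1605.2) + (-936.8) + (-564.4) = -7449.5
(Excluded from the current account — capital account: capital transfers received from emigrants 119.7, sale of embassy land to a foreign government 114.3; financial account: domestic pension funds' purchases of foreign equities 540.1, foreign purchases of domestic corporate bonds 960.6, borrowing by resident firms from foreign banks 994.1.)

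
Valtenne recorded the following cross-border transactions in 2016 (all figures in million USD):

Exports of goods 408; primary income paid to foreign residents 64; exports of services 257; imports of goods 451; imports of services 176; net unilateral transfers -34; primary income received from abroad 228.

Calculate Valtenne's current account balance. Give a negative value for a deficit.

Goods balance = 408 - 451 = -43
Services balance = 257 - 176 = 81
Trade balance (goods + services) = -43 + 81 = 38
Net primary income = 228 - 64 = 164
Net secondary income = -34
Current account = 38 + 164 + (-34) = 168

168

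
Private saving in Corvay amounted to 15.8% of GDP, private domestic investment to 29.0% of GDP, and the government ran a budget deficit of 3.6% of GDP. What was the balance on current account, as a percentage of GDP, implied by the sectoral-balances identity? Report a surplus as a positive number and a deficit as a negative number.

By the sectoral-balances identity, CA = (S_private - I) + (T - G).
Private balance = 15.8 - 29.0 = -13.2
Government balance (T - G) = -3.6
CA = -13.2 + (-3.6) = -16.8

-16.8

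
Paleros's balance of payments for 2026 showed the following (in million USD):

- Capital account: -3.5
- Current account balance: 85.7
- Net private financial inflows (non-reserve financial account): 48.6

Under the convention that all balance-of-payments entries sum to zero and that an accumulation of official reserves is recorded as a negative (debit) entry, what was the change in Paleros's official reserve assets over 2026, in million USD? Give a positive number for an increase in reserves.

130.8

Official reserve transactions balance = -(85.7 + (-3.5) + 48.6) = -130.8
An accumulation of reserves is recorded as a debit (negative entry), so the change in the stock of reserves is the negative of that balance.
Change in official reserves = -(-130.8) = 130.8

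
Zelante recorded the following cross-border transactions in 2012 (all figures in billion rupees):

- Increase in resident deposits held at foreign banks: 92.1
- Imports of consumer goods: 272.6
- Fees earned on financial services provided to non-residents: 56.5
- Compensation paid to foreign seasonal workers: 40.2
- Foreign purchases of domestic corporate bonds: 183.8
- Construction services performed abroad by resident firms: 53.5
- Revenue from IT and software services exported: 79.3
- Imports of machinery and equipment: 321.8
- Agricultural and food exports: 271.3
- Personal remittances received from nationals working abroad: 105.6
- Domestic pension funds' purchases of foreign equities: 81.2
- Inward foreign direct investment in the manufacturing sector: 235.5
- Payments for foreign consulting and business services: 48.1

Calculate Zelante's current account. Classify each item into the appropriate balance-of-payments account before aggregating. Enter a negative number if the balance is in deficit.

-116.5

Goods: -272.6 + 271.3 - 321.8 = -323.1
Services: -48.1 + 56.5 + 53.5 + 79.3 = 141.2
Primary income: -40.2
Secondary income: 105.6
Current account = (-323.1) + 141.2 + (-40.2) + 105.6 = -116.5
(Excluded from the current account — financial account: increase in resident deposits held at foreign banks 92.1, foreign purchases of domestic corporate bonds 183.8, domestic pension funds' purchases of foreign equities 81.2, inward foreign direct investment in the manufacturing sector 235.5.)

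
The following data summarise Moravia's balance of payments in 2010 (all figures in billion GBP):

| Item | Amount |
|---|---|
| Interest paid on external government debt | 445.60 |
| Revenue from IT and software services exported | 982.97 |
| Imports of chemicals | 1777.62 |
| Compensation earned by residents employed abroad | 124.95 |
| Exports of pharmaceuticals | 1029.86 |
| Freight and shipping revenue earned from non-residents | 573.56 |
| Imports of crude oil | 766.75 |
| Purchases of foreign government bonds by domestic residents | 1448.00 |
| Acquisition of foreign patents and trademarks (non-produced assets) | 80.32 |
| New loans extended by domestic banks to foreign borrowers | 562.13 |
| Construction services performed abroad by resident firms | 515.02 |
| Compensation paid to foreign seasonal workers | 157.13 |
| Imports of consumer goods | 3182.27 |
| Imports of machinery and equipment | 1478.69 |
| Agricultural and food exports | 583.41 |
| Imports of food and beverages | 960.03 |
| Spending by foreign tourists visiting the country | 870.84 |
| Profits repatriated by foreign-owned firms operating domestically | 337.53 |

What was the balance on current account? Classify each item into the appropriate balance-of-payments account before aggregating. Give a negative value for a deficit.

-4425.01

Goods: -1777.62 - 766.75 + 583.41 - 1478.69 - 3182.27 + 1029.86 - 960.03 = -6552.09
Services: 870.84 + 982.97 + 515.02 + 573.56 = 2942.39
Primary income: -445.60 - 337.53 - 157.13 + 124.95 = -815.31
Current account = (-6552.09) + 2942.39 + (-815.31) = -4425.01
(Excluded from the current account — financial account: purchases of foreign government bonds by domestic residents 1448.00, new loans extended by domestic banks to foreign borrowers 562.13; capital account: acquisition of foreign patents and trademarks (non-produced assets) 80.32.)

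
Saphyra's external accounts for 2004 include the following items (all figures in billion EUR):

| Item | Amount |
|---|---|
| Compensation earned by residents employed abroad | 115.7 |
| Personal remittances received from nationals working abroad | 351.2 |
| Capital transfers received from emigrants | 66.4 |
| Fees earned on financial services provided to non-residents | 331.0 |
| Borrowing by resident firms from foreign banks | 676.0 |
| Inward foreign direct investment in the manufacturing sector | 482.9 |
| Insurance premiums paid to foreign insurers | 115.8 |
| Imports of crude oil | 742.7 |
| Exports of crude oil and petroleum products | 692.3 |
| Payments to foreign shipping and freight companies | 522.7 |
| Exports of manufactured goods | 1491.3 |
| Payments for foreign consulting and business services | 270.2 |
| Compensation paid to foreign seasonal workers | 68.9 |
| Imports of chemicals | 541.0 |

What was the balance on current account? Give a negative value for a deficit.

Goods: -742.7 - 541.0 + 692.3 + 1491.3 = 899.9
Services: 331.0 - 270.2 - 115.8 - 522.7 = -577.7
Primary income: 115.7 - 68.9 = 46.8
Secondary income: 351.2
Current account = 899.9 + (-577.7) + 46.8 + 351.2 = 720.2
(Excluded from the current account — capital account: capital transfers received from emigrants 66.4; financial account: borrowing by resident firms from foreign banks 676.0, inward foreign direct investment in the manufacturing sector 482.9.)

720.2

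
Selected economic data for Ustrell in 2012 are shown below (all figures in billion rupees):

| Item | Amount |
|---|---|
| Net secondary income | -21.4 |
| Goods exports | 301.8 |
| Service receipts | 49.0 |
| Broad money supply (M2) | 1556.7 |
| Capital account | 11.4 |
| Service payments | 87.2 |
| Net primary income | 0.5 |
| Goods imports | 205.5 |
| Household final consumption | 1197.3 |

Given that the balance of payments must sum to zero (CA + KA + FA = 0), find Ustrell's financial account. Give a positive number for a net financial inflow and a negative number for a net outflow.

Goods balance = 301.8 - 205.5 = 96.3
Services balance = 49.0 - 87.2 = -38.2
Trade balance (goods + services) = 96.3 + (-38.2) = 58.1
Net primary income = 0.5
Net secondary income = -21.4
Current account = 58.1 + 0.5 + (-21.4) = 37.2
Financial account = -(37.2 + 11.4) = -48.6

-48.6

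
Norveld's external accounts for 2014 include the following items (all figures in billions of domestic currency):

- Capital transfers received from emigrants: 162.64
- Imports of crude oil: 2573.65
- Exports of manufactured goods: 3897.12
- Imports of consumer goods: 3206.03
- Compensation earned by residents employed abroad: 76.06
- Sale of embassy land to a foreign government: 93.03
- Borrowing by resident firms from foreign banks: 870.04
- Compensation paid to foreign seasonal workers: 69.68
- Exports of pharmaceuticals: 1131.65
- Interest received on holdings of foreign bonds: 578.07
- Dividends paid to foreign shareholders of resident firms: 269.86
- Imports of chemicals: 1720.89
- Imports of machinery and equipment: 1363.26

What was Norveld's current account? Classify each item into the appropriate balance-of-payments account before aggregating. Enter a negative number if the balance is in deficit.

Goods: -1720.89 + 3897.12 - 2573.65 - 1363.26 + 1131.65 - 3206.03 = -3835.06
Primary income: -69.68 - 269.86 + 76.06 + 578.07 = 314.59
Current account = (-3835.06) + 314.59 = -3520.47
(Excluded from the current account — capital account: capital transfers received from emigrants 162.64, sale of embassy land to a foreign government 93.03; financial account: borrowing by resident firms from foreign banks 870.04.)

-3520.47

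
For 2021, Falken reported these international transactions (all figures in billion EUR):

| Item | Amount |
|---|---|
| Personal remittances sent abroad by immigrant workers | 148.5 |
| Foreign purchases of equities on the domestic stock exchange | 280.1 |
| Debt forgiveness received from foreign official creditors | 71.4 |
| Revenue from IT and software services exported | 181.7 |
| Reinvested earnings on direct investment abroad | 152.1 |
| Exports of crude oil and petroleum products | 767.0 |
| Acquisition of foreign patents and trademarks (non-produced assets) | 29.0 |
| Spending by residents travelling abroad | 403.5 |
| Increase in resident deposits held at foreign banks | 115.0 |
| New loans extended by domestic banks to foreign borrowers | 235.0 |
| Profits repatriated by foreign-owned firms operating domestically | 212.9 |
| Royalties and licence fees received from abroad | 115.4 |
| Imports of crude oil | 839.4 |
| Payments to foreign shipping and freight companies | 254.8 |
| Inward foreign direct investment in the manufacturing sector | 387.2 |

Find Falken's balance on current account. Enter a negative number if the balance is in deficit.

-642.9

Goods: 767.0 - 839.4 = -72.4
Services: 115.4 + 181.7 - 403.5 - 254.8 = -361.2
Primary income: -212.9 + 152.1 = -60.8
Secondary income: -148.5
Current account = (-72.4) + (-361.2) + (-60.8) + (-148.5) = -642.9
(Excluded from the current account — financial account: foreign purchases of equities on the domestic stock exchange 280.1, increase in resident deposits held at foreign banks 115.0, new loans extended by domestic banks to foreign borrowers 235.0, inward foreign direct investment in the manufacturing sector 387.2; capital account: debt forgiveness received from foreign official creditors 71.4, acquisition of foreign patents and trademarks (non-produced assets) 29.0.)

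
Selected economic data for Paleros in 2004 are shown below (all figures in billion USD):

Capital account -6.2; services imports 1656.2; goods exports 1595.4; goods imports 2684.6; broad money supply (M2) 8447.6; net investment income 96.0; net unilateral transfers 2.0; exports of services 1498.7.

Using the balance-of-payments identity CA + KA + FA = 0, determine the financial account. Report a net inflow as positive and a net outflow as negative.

Goods balance = 1595.4 - 2684.6 = -1089.2
Services balance = 1498.7 - 1656.2 = -157.5
Trade balance (goods + services) = -1089.2 + (-157.5) = -1246.7
Net primary income = 96.0
Net secondary income = 2.0
Current account = -1246.7 + 96.0 + 2.0 = -1148.7
Financial account = -(-1148.7 + (-6.2)) = 1154.9

1154.9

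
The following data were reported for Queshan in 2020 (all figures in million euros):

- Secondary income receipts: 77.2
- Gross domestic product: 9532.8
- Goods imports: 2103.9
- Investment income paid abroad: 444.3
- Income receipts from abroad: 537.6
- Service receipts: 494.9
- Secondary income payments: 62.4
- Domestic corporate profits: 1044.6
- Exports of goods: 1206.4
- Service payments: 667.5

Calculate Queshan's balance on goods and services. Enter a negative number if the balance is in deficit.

Goods balance = 1206.4 - 2103.9 = -897.5
Services balance = 494.9 - 667.5 = -172.6
Trade balance (goods + services) = -897.5 + (-172.6) = -1070.1

-1070.1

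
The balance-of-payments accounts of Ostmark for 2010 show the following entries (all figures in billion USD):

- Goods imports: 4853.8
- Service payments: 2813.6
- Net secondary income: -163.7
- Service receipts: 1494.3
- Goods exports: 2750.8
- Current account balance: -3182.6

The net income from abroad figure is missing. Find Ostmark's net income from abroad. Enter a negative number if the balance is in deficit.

Current account = goods balance + services balance + net primary income + net secondary income
Sum of the known components = -3586.0
Net income from abroad = CA - (known components) = -3182.6 - (-3586.0) = 403.4

403.4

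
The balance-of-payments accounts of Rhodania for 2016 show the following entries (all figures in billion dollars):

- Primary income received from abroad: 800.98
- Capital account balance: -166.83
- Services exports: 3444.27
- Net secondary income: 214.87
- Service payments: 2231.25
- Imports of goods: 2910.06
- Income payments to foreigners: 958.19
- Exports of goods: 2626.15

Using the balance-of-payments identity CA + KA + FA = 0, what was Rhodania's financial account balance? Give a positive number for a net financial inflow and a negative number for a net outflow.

-819.94

Goods balance = 2626.15 - 2910.06 = -283.91
Services balance = 3444.27 - 2231.25 = 1213.02
Trade balance (goods + services) = -283.91 + 1213.02 = 929.11
Net primary income = 800.98 - 958.19 = -157.21
Net secondary income = 214.87
Current account = 929.11 + (-157.21) + 214.87 = 986.77
Financial account = -(986.77 + (-166.83)) = -819.94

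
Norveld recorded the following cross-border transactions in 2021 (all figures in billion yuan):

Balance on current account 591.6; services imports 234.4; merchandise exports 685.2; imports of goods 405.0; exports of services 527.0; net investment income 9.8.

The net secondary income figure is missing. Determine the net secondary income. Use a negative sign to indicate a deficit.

9.0

Current account = goods balance + services balance + net primary income + net secondary income
Sum of the known components = 582.6
Net secondary income = CA - (known components) = 591.6 - 582.6 = 9.0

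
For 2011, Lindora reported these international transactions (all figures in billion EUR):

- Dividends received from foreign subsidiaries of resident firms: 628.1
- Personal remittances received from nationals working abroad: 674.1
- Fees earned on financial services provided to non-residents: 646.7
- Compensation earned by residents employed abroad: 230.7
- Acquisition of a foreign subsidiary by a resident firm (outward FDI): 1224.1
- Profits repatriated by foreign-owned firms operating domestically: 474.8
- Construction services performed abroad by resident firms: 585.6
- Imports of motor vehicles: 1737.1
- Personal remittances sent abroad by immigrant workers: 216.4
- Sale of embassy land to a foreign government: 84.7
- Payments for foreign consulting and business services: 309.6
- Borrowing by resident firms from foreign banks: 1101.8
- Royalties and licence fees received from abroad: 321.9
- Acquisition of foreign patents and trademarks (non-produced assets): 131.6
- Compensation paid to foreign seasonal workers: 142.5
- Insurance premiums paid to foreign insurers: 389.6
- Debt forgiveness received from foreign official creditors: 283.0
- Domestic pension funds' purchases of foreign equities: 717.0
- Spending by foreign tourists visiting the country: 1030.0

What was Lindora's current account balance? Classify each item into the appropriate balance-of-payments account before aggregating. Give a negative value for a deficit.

Goods: -1737.1
Services: 646.7 + 1030.0 - 309.6 + 585.6 + 321.9 - 389.6 = 1885.0
Primary income: 230.7 - 474.8 + 628.1 - 142.5 = 241.5
Secondary income: -216.4 + 674.1 = 457.7
Current account = (-1737.1) + 1885.0 + 241.5 + 457.7 = 847.1
(Excluded from the current account — financial account: acquisition of a foreign subsidiary by a resident firm (outward FDI) 1224.1, borrowing by resident firms from foreign banks 1101.8, domestic pension funds' purchases of foreign equities 717.0; capital account: sale of embassy land to a foreign government 84.7, acquisition of foreign patents and trademarks (non-produced assets) 131.6, debt forgiveness received from foreign official creditors 283.0.)

847.1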